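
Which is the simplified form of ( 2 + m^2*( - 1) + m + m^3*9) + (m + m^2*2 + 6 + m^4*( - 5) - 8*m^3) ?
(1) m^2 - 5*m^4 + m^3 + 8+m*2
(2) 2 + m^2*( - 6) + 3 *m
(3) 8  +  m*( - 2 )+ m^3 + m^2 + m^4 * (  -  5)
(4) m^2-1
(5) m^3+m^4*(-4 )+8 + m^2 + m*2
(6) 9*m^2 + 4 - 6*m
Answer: 1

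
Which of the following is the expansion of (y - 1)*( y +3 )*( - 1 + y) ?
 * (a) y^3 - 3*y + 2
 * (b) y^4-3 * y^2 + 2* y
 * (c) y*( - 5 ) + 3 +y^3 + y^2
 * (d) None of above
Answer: c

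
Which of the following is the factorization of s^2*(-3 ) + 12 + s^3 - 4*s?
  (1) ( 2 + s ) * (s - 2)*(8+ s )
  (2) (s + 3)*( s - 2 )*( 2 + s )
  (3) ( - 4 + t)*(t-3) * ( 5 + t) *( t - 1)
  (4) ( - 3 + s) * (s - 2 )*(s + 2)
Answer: 4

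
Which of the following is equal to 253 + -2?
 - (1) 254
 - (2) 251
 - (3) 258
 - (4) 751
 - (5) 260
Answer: 2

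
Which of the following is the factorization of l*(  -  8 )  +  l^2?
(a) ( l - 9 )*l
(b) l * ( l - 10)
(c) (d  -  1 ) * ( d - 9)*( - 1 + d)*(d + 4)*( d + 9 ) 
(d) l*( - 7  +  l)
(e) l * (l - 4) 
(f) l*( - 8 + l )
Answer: f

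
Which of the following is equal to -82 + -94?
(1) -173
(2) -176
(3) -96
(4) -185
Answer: 2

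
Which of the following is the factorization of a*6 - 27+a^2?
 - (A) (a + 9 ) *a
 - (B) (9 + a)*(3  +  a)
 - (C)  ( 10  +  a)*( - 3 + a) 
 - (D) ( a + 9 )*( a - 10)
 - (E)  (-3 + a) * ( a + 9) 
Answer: E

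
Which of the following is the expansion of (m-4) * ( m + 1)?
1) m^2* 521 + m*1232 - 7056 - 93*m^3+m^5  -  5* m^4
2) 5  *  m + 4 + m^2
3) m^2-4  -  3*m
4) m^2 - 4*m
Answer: 3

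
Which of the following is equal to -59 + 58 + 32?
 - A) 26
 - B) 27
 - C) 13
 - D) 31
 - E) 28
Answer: D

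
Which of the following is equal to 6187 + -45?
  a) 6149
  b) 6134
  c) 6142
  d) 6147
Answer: c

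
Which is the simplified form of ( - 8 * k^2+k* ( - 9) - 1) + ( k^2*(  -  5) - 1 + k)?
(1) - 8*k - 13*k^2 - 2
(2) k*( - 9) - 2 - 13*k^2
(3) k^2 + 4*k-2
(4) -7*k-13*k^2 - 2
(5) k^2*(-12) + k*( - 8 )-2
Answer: 1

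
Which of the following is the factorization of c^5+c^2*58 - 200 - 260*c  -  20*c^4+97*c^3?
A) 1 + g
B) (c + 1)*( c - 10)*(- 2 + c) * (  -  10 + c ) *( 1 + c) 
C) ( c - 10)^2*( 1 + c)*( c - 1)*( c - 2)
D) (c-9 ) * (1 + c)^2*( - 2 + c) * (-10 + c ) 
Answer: B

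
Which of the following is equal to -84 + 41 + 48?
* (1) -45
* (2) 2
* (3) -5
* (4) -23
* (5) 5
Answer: 5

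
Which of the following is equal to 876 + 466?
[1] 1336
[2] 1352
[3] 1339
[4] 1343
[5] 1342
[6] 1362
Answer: 5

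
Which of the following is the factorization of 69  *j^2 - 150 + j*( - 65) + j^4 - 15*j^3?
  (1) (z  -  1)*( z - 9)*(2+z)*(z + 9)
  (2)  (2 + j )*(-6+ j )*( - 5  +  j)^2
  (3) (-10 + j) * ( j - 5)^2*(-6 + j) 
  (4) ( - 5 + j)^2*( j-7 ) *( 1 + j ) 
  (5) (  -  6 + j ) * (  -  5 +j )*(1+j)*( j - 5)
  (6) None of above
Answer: 5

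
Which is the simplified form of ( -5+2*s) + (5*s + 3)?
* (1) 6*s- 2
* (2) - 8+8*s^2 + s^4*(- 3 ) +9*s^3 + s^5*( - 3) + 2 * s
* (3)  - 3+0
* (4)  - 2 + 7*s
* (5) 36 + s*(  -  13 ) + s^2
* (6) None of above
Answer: 4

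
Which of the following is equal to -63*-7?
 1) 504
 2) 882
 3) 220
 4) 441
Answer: 4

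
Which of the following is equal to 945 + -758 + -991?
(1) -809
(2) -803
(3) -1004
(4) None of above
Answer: 4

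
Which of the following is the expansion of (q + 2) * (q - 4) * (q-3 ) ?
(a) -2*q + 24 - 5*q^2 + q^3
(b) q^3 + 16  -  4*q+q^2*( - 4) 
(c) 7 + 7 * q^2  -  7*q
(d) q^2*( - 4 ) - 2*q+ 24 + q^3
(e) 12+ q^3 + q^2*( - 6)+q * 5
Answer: a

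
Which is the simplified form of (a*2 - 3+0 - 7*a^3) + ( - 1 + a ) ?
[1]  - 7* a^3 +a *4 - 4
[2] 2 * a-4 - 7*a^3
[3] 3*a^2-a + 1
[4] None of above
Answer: 4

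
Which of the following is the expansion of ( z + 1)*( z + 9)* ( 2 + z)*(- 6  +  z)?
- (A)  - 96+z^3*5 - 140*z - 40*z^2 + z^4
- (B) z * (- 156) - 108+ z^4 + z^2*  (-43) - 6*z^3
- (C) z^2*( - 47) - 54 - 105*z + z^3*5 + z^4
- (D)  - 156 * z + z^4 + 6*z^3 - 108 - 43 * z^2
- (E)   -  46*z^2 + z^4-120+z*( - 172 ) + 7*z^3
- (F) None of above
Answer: D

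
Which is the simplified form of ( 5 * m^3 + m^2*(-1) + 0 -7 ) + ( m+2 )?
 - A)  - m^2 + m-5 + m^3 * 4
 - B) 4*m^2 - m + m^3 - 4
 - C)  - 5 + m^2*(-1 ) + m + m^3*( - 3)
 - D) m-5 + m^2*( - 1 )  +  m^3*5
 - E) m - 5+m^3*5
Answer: D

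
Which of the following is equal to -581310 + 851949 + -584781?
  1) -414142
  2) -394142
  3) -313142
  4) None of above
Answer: 4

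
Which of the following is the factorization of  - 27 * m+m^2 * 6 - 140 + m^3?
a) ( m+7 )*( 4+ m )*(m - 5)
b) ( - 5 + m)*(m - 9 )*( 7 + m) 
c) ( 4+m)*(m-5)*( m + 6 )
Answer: a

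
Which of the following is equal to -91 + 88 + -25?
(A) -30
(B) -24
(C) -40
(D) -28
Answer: D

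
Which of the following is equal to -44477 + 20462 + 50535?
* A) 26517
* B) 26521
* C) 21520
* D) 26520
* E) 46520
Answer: D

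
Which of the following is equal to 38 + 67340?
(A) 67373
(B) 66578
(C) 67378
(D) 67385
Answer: C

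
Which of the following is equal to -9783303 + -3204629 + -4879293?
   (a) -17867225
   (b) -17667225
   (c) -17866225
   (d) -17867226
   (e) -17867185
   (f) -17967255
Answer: a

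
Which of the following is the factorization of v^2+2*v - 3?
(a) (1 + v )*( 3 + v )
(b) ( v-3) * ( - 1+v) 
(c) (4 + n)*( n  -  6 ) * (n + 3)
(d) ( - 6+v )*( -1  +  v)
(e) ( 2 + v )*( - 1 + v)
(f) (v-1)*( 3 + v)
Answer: f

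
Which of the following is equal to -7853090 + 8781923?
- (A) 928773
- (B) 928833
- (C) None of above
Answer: B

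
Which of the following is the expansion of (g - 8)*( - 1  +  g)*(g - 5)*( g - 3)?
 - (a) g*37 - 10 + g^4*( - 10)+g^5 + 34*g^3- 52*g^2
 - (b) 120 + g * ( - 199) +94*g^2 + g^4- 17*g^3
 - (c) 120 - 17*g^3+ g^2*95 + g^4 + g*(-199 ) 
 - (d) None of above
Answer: c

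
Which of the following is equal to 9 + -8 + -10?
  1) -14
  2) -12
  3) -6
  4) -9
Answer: 4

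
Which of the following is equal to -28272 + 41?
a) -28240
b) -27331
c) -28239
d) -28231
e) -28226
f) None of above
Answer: d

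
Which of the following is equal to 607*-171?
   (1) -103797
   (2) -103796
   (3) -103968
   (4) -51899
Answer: 1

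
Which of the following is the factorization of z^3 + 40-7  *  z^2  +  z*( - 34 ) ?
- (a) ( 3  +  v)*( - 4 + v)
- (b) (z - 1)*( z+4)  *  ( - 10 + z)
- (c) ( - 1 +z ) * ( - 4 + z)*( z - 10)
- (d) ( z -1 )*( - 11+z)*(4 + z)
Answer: b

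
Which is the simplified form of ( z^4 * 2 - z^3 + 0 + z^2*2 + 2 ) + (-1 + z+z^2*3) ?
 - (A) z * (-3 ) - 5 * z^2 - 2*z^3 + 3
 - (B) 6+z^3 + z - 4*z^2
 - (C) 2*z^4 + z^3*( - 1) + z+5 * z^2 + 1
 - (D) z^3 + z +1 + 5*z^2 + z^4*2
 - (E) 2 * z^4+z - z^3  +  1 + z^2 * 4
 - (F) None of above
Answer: C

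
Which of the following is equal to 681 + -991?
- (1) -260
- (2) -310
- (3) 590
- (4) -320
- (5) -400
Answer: 2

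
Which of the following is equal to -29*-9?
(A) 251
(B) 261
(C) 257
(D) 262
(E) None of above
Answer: B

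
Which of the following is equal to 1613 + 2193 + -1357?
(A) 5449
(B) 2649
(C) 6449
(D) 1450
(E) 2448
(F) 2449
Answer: F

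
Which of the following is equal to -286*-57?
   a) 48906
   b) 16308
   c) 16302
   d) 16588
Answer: c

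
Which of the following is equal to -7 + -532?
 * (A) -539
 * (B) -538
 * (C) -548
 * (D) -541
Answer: A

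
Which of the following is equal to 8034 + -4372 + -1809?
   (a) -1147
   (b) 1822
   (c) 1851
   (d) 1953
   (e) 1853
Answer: e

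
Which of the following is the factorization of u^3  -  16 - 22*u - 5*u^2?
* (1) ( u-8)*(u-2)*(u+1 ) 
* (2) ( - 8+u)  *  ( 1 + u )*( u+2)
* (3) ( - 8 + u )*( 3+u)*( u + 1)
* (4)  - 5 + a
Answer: 2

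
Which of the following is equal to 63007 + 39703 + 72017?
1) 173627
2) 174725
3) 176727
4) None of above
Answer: 4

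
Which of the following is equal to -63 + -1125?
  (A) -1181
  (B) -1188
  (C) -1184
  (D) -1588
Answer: B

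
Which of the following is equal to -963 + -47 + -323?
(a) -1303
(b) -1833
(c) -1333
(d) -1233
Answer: c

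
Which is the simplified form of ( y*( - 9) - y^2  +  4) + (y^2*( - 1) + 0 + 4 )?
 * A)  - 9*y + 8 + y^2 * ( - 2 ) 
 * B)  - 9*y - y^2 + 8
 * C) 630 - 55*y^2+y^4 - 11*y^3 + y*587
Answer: A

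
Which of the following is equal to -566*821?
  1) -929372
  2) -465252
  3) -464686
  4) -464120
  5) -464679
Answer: 3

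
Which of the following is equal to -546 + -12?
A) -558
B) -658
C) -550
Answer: A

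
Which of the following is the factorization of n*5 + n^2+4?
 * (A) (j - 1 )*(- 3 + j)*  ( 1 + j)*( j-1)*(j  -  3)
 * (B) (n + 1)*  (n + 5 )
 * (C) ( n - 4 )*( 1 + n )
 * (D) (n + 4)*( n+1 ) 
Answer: D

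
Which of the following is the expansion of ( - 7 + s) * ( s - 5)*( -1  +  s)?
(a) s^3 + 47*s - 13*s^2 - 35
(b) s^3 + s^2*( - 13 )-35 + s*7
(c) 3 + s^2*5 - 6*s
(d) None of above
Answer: a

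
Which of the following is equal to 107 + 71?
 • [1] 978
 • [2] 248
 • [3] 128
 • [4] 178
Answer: 4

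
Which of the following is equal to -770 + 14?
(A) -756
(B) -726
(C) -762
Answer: A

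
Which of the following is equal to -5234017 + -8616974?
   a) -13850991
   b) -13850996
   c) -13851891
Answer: a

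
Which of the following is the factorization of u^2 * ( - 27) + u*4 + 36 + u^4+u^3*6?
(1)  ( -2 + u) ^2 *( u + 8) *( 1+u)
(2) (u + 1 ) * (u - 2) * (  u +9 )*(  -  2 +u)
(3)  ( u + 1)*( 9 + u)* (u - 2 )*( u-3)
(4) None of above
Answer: 2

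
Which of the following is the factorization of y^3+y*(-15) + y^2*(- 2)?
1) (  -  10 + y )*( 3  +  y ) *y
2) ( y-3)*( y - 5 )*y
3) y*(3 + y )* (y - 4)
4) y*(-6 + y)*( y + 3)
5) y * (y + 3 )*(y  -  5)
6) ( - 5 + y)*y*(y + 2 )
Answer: 5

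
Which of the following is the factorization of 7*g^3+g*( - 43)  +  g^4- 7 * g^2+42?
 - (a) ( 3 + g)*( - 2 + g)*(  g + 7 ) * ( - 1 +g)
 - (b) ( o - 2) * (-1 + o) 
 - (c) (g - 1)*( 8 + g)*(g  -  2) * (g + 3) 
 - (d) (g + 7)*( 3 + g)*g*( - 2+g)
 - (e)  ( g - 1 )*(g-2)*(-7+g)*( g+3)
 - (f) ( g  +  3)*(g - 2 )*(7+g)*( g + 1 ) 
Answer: a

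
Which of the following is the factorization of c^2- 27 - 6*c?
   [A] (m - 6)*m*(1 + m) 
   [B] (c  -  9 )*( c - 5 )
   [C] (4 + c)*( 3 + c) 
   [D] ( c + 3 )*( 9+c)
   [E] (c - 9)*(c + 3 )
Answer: E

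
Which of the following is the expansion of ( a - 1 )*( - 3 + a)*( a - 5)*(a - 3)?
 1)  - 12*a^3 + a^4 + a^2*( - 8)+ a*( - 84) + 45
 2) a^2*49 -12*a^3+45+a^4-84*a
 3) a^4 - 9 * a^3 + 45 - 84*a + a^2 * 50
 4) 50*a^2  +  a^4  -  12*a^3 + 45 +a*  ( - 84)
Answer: 4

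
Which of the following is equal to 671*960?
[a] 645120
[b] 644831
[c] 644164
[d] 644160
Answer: d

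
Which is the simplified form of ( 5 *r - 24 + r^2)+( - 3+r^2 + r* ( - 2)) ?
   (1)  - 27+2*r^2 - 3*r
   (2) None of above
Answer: 2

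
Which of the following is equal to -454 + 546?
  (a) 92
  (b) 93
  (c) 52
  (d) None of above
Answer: a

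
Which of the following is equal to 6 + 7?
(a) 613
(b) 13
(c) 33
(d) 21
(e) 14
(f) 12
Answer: b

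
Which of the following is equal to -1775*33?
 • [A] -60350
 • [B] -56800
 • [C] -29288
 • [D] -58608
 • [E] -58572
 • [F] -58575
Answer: F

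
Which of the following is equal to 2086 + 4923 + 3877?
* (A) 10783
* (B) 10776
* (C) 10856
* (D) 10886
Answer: D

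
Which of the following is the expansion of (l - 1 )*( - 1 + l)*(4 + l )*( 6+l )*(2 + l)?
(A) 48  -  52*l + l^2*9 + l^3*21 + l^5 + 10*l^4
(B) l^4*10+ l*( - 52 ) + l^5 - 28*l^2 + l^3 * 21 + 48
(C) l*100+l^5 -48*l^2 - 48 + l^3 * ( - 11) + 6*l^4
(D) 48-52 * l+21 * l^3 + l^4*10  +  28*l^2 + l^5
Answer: B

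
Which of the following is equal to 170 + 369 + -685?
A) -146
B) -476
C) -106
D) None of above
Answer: A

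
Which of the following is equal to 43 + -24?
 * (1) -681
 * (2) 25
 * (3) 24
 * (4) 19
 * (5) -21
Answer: 4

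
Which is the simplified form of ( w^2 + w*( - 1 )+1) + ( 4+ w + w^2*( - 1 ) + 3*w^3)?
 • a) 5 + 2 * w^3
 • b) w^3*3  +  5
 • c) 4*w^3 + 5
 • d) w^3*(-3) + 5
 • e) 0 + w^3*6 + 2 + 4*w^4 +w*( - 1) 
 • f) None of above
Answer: b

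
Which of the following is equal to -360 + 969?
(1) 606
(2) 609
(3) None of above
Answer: 2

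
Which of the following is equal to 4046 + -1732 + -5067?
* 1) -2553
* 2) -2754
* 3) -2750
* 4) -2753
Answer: 4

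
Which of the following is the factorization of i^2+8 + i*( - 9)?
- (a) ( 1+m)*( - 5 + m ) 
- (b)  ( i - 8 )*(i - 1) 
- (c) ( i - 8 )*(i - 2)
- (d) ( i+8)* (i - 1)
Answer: b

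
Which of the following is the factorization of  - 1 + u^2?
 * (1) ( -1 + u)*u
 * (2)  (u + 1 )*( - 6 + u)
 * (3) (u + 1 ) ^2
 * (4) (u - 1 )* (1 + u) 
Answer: 4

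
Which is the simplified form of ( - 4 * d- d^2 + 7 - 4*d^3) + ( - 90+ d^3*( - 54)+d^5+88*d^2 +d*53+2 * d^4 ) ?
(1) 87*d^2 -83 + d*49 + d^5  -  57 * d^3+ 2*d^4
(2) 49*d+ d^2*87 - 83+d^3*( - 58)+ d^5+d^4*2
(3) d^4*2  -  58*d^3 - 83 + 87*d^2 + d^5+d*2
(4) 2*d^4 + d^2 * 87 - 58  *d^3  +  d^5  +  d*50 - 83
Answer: 2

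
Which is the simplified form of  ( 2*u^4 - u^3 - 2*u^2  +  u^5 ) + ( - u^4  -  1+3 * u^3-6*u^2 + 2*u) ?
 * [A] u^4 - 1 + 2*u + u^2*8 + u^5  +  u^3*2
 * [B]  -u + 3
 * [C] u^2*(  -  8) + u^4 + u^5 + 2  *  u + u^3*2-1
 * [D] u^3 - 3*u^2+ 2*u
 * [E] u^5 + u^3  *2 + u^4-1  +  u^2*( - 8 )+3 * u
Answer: C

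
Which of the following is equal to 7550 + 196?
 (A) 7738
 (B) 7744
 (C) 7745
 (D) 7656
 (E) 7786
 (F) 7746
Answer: F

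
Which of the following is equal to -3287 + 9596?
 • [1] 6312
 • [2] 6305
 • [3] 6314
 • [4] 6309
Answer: 4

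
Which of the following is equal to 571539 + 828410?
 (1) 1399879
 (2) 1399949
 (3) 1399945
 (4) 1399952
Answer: 2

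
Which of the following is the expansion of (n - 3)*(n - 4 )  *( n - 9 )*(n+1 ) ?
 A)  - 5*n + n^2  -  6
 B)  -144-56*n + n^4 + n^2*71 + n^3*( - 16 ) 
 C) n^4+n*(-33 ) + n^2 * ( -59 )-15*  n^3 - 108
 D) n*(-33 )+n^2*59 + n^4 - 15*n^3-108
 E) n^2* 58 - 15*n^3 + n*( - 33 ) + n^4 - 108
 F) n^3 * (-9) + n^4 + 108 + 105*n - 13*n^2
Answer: D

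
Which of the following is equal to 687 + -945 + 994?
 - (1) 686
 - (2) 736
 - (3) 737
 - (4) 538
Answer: 2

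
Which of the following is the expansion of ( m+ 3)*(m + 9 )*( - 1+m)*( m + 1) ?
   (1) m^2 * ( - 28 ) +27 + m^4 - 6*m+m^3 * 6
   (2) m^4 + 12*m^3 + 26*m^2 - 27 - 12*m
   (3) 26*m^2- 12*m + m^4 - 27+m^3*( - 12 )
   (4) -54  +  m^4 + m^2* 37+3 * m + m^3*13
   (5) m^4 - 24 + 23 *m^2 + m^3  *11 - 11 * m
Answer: 2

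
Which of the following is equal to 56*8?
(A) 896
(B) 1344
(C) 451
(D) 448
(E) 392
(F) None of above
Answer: D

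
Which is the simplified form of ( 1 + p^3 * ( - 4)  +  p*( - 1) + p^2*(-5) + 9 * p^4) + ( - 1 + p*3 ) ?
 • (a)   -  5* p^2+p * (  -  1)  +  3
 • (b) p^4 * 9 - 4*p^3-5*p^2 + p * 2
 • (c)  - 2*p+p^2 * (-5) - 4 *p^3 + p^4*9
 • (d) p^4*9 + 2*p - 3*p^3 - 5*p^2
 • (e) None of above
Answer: b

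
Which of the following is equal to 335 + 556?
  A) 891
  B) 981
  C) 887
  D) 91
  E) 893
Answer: A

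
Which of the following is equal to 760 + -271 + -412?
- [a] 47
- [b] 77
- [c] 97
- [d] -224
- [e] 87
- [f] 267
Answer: b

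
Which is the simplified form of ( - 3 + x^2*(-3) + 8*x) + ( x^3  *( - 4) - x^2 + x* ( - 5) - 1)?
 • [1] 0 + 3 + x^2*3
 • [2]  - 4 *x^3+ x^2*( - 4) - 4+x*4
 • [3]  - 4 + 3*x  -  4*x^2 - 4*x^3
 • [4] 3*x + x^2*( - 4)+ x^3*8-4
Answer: 3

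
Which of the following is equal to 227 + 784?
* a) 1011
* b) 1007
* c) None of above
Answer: a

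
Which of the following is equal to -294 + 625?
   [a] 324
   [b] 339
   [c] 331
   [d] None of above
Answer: c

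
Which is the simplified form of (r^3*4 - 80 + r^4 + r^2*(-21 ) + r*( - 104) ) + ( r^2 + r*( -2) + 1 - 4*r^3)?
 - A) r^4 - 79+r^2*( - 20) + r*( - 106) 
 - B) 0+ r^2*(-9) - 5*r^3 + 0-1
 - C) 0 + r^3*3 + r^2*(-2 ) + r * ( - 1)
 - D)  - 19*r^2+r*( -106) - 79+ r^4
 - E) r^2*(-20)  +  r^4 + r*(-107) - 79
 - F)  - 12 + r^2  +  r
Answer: A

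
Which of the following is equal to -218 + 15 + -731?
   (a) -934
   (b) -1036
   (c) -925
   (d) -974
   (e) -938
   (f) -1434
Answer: a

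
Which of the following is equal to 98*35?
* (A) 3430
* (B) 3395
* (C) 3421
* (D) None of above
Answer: A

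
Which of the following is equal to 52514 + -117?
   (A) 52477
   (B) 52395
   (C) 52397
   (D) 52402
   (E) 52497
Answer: C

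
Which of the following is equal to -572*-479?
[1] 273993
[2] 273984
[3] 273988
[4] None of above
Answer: 3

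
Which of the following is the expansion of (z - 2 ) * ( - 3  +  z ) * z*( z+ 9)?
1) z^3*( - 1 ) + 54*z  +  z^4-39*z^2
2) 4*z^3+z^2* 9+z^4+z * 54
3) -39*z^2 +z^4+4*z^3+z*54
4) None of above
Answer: 3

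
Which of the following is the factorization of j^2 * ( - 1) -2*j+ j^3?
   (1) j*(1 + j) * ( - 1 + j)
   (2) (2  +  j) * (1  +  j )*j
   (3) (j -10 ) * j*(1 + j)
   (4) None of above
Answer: 4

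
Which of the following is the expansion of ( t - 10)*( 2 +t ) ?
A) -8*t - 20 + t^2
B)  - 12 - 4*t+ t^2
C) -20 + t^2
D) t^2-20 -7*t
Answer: A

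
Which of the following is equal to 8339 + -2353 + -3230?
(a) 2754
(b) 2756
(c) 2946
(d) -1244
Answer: b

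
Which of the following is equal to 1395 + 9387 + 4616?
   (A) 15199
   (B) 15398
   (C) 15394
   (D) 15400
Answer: B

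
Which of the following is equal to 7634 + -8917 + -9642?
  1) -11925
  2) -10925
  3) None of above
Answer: 2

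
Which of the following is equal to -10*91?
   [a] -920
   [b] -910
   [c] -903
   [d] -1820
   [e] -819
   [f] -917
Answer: b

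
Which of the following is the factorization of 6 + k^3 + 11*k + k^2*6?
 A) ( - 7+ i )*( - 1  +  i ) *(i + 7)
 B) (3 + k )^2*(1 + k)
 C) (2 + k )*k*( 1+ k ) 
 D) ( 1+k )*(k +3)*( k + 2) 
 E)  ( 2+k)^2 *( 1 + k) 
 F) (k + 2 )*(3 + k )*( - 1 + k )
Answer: D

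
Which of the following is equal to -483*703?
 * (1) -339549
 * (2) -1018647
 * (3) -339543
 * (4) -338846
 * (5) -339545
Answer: 1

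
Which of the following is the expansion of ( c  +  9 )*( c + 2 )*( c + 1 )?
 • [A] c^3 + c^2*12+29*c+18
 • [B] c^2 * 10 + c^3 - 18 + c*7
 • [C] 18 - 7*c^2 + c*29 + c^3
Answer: A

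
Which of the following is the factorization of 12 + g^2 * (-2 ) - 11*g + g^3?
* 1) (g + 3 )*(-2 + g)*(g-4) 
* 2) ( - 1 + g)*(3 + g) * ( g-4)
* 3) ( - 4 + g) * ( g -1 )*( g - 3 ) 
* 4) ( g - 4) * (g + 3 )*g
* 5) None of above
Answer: 2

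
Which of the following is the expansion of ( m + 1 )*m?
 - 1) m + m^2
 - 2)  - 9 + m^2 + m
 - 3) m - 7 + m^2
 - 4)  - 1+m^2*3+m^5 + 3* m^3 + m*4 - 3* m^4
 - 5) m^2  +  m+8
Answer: 1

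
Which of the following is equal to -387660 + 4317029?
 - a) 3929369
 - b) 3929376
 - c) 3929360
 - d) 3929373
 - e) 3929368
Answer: a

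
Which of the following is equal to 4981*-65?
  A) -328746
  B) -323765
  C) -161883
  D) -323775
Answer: B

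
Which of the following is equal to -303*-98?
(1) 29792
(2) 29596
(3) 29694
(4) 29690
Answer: 3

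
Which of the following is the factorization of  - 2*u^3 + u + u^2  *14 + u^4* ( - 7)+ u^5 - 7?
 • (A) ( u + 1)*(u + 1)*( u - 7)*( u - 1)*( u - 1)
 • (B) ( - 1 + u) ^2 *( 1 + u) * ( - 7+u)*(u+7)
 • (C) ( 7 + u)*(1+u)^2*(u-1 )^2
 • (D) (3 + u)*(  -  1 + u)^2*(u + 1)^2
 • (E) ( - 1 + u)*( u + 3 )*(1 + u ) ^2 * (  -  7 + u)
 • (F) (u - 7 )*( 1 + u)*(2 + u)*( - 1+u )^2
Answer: A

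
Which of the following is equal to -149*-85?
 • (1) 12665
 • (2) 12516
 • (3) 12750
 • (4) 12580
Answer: 1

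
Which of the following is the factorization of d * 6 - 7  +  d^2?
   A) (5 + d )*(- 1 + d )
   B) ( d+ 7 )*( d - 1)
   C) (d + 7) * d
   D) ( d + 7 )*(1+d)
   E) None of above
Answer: B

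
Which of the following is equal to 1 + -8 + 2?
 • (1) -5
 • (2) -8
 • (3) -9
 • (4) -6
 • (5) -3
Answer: 1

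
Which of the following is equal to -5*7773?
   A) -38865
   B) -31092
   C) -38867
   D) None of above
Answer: A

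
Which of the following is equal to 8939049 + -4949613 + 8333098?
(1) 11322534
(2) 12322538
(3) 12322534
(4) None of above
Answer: 3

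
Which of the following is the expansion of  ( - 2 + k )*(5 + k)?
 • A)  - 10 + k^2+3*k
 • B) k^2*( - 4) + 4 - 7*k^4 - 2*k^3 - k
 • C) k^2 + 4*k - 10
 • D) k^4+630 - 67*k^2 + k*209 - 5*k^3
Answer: A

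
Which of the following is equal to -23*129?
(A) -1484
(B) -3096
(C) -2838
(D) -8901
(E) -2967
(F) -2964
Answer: E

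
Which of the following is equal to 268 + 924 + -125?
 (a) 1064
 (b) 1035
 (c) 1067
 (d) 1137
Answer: c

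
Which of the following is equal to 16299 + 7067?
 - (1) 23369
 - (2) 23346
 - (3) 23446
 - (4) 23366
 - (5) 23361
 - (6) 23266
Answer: 4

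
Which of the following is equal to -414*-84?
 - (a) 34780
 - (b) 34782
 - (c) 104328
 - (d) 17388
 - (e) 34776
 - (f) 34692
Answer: e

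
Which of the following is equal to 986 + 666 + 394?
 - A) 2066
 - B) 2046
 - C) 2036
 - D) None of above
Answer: B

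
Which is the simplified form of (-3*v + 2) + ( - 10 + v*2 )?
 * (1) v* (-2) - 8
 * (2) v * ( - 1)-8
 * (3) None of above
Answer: 2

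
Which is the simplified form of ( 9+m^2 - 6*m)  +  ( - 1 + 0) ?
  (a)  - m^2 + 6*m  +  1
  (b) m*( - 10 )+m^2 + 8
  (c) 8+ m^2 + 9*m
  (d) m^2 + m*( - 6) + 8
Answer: d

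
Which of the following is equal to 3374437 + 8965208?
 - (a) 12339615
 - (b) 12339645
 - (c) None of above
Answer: b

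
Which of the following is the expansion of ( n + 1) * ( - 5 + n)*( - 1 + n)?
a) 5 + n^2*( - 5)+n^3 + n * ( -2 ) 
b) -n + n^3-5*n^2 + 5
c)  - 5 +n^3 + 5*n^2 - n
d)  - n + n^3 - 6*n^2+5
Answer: b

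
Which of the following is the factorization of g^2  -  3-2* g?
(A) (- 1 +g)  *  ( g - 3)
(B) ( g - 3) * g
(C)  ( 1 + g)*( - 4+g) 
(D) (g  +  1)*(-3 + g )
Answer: D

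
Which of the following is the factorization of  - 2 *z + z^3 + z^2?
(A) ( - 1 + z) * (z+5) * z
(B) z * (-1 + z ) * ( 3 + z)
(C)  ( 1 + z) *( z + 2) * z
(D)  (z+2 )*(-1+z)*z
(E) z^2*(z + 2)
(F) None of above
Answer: D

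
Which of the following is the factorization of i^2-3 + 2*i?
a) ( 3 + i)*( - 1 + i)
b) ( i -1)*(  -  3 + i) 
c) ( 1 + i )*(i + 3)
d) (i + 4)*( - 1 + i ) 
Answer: a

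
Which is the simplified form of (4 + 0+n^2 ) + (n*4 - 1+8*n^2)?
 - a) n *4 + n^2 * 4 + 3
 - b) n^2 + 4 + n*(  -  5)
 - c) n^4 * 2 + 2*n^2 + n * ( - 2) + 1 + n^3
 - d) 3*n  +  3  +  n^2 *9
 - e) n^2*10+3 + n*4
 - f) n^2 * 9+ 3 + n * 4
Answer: f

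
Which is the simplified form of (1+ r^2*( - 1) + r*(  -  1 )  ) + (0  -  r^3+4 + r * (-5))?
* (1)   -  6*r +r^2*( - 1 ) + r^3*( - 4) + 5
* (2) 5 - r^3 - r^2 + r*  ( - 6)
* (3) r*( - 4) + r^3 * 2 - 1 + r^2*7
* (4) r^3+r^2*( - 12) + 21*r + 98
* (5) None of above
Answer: 2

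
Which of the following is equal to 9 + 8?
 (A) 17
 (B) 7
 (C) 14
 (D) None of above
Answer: A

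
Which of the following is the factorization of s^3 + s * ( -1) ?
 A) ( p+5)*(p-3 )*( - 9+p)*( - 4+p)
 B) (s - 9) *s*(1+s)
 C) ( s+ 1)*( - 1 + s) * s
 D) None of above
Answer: C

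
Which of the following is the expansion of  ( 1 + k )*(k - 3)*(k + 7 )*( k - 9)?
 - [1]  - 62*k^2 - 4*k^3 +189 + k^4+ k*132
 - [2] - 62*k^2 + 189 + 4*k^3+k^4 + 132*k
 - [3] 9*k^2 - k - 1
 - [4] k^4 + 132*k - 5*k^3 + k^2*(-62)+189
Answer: 1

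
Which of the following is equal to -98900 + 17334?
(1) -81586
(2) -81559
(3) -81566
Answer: 3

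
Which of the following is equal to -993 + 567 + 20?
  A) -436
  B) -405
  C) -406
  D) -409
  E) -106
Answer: C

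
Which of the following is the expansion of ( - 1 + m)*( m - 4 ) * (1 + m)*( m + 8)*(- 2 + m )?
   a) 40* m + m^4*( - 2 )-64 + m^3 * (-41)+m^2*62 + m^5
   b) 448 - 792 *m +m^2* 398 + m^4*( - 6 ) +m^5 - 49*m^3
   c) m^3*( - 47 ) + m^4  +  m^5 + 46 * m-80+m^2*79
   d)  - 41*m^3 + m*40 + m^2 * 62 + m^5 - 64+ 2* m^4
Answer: d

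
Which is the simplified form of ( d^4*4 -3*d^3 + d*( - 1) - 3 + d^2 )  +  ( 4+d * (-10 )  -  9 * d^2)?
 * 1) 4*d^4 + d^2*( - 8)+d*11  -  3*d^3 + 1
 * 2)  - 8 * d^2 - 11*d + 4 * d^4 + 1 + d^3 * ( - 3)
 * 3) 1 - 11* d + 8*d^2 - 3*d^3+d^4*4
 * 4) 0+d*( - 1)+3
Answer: 2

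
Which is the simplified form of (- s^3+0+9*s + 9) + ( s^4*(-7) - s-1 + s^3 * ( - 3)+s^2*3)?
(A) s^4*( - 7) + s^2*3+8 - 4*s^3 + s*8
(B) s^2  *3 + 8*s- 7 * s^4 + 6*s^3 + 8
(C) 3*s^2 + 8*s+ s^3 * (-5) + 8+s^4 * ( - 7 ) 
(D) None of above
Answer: A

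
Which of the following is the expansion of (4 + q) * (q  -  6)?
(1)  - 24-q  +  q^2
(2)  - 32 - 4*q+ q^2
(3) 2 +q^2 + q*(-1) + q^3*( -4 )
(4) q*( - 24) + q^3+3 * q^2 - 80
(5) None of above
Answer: 5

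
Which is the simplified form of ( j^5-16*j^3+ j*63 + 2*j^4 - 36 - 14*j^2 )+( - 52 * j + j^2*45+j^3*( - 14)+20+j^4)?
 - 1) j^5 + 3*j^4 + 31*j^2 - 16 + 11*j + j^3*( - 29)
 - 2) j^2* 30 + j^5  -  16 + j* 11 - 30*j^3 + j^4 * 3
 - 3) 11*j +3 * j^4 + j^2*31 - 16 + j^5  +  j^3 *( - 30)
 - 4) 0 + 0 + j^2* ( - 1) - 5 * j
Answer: 3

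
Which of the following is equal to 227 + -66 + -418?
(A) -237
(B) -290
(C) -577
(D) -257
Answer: D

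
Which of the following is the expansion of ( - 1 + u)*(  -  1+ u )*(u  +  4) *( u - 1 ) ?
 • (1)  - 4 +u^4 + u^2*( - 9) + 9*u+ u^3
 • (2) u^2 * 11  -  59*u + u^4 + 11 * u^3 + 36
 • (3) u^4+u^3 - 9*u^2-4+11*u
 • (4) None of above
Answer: 3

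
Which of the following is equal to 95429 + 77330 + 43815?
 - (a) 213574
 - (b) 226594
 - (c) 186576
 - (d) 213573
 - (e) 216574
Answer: e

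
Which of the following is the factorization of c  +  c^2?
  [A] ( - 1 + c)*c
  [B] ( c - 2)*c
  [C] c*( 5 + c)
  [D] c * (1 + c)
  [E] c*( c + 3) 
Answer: D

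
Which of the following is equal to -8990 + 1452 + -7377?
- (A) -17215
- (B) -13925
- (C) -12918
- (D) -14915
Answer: D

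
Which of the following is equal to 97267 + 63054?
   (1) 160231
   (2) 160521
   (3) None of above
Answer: 3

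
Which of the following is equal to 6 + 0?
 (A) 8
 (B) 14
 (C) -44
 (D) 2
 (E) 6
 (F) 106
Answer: E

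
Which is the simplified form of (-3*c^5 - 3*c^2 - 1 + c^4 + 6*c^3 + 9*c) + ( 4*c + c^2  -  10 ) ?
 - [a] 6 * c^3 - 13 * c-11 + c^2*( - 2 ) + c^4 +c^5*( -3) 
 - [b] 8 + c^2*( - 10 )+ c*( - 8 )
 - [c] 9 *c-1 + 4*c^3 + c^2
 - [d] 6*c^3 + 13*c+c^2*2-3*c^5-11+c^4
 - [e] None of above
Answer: e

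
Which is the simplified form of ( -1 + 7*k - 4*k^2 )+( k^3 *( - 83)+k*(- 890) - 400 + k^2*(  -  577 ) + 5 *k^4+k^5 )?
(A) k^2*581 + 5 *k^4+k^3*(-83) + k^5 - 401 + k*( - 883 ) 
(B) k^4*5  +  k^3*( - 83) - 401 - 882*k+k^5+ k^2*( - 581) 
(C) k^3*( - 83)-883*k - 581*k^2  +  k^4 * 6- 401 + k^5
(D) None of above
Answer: D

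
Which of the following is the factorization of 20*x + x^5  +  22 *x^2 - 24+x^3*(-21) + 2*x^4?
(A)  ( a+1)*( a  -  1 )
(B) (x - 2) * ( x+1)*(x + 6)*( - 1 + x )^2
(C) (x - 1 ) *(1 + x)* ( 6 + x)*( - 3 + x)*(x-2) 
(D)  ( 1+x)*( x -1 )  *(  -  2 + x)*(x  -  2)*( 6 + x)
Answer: D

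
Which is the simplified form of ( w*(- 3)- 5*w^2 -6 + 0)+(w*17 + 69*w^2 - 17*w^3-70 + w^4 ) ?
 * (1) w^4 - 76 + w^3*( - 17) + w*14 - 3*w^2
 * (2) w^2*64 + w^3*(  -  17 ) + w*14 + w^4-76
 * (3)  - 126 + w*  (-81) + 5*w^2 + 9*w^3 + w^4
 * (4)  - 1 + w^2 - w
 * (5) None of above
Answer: 2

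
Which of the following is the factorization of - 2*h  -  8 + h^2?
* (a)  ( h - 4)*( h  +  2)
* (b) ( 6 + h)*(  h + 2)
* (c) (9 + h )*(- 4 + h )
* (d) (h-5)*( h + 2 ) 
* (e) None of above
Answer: a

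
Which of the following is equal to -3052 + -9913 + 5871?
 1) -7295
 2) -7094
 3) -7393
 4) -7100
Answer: 2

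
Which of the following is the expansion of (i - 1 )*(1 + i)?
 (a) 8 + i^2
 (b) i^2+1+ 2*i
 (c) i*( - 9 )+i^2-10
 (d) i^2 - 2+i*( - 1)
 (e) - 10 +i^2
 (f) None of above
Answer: f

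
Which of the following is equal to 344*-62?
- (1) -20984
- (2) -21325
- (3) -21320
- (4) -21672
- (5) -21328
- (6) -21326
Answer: 5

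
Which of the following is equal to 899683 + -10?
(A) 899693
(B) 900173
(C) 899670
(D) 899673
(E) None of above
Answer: D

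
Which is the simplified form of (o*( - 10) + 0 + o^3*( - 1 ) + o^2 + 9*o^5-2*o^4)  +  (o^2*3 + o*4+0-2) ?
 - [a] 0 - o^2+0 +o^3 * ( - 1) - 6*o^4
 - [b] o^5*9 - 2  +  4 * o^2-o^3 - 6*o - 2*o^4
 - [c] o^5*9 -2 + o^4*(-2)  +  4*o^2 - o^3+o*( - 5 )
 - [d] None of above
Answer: b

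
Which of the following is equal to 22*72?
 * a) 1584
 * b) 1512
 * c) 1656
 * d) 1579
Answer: a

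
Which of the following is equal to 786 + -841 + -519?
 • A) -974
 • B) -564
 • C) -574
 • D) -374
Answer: C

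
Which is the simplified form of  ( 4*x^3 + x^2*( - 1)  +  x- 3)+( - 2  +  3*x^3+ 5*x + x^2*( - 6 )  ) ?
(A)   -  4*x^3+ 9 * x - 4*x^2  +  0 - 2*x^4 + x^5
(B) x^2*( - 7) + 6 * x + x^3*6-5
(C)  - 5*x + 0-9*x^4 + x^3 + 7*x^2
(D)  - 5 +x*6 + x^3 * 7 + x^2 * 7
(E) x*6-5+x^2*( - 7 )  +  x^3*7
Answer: E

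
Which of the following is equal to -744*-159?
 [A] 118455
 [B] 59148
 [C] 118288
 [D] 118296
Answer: D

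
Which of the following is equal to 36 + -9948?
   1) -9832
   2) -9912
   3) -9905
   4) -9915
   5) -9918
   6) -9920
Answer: 2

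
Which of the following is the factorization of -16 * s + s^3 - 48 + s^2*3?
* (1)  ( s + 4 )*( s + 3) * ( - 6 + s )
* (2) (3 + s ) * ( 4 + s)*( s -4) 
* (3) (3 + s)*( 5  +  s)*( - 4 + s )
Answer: 2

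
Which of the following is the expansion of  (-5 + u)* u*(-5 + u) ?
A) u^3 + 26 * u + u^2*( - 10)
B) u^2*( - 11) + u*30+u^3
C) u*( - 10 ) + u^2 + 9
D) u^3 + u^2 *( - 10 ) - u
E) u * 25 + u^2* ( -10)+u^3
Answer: E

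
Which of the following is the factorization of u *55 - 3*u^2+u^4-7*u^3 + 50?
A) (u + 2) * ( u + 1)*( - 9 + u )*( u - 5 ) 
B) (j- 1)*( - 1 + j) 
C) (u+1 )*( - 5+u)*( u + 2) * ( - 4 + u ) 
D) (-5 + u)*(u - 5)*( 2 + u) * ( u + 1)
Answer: D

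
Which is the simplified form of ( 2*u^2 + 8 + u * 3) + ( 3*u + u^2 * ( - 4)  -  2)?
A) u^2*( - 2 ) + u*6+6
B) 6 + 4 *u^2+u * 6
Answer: A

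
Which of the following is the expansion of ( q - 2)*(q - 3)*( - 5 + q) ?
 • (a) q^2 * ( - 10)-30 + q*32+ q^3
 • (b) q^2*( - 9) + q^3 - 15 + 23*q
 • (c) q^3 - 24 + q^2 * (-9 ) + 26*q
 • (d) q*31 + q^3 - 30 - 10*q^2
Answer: d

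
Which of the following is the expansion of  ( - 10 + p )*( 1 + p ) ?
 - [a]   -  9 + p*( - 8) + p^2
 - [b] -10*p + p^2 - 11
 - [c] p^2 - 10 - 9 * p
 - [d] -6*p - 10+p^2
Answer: c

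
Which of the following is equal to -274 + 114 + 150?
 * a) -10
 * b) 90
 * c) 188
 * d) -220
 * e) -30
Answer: a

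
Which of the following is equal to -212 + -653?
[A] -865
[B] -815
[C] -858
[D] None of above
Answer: A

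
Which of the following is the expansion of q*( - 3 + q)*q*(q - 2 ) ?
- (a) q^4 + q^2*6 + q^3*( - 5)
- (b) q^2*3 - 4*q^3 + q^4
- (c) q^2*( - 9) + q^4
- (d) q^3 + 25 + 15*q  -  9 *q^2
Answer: a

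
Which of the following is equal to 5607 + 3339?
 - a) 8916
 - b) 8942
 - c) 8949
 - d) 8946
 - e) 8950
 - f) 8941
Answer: d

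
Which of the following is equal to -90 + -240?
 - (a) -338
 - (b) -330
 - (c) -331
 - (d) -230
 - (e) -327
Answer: b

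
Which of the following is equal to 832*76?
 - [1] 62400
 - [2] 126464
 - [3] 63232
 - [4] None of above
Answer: 3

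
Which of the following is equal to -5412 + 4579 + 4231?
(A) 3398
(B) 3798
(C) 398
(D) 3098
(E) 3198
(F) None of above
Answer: A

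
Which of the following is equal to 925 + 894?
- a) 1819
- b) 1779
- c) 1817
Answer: a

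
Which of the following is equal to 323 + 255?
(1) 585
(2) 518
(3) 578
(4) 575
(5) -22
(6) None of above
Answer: 3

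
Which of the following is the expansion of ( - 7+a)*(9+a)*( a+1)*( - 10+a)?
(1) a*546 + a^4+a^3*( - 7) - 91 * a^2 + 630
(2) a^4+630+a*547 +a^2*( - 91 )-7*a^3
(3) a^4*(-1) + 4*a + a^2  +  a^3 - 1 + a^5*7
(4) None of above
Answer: 2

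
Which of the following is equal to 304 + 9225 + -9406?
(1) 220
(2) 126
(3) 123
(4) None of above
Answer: 3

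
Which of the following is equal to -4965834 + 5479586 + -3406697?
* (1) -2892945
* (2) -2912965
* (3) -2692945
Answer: 1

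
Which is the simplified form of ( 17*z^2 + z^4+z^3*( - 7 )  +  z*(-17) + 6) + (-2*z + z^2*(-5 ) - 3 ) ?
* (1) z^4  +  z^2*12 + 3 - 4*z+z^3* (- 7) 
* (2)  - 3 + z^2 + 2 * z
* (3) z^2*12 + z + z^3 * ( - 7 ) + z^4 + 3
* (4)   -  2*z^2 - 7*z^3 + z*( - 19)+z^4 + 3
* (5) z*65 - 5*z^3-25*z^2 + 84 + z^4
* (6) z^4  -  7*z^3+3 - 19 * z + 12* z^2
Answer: 6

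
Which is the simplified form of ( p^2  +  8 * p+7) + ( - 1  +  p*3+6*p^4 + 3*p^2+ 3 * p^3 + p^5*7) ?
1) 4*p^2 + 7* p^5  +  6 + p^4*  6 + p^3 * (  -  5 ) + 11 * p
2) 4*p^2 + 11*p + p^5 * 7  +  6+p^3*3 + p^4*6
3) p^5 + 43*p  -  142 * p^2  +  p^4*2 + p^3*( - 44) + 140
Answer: 2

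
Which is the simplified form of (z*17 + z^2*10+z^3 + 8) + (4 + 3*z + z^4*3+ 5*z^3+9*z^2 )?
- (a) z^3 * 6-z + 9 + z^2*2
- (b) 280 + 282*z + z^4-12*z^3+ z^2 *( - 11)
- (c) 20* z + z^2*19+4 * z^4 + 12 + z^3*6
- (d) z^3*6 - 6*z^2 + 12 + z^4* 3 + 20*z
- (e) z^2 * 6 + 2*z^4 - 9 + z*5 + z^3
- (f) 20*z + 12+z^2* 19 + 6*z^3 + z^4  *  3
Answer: f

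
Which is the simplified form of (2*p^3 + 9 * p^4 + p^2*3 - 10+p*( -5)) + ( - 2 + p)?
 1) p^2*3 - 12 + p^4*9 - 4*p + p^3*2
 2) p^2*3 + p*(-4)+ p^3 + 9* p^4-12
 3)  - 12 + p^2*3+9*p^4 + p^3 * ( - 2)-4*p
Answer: 1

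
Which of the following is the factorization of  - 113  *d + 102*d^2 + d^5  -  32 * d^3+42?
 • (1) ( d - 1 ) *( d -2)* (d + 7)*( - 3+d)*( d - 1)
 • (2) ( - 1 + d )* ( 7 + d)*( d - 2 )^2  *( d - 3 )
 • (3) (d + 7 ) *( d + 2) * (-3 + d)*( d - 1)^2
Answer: 1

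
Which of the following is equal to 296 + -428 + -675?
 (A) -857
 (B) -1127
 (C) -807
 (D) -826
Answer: C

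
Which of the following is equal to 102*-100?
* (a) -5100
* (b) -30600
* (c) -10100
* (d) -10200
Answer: d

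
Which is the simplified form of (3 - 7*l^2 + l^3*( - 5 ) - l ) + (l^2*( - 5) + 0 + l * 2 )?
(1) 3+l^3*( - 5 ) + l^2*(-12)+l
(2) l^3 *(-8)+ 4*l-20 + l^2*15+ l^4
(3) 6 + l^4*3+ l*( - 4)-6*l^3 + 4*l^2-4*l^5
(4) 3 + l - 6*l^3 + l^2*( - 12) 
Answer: 1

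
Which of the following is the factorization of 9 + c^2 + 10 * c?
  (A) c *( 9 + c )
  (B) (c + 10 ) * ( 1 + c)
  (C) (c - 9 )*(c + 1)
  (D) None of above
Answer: D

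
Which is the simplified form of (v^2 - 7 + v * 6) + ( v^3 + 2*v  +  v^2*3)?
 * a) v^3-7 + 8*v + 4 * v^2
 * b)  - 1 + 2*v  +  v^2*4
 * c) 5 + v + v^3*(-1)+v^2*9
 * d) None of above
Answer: a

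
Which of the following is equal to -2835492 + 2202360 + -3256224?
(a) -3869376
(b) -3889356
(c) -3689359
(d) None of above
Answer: b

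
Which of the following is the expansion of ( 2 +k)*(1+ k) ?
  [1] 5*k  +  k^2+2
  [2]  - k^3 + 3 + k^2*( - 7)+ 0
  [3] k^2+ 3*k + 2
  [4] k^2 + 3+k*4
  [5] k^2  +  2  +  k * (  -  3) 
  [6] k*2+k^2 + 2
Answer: 3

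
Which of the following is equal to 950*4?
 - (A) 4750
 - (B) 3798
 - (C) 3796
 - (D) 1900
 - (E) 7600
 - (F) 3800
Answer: F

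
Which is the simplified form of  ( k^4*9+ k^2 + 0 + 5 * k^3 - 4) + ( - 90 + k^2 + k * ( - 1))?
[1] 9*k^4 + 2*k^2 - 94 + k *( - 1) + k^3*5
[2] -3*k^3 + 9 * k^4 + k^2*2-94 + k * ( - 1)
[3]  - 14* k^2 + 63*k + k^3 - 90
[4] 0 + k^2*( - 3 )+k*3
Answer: 1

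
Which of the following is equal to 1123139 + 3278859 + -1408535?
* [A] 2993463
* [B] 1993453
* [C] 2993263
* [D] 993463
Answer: A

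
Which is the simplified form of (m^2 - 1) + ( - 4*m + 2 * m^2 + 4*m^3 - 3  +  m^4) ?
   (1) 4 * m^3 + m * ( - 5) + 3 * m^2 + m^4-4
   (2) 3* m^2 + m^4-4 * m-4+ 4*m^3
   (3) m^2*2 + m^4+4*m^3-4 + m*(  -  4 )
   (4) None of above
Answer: 2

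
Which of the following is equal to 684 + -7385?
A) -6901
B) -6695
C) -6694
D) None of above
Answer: D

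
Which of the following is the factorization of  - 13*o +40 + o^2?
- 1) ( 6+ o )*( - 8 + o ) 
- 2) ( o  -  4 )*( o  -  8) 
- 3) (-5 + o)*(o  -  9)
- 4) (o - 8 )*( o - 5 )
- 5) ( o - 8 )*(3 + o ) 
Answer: 4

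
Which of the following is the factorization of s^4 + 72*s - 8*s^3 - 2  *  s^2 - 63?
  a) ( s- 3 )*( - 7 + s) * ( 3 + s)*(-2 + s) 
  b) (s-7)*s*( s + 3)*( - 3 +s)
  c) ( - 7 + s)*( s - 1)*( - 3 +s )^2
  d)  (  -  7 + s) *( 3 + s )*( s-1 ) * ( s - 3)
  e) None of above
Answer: d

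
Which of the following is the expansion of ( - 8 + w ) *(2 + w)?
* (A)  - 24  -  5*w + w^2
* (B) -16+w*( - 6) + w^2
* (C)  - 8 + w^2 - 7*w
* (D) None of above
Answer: B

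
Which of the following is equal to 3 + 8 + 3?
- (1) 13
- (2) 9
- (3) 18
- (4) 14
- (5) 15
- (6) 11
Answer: 4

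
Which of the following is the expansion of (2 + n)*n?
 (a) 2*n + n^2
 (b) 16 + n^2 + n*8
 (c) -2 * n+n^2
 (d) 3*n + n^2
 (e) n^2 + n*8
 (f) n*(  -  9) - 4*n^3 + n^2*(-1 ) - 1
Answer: a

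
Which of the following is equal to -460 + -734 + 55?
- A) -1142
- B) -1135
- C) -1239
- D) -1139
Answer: D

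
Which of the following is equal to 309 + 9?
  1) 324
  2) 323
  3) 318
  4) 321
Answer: 3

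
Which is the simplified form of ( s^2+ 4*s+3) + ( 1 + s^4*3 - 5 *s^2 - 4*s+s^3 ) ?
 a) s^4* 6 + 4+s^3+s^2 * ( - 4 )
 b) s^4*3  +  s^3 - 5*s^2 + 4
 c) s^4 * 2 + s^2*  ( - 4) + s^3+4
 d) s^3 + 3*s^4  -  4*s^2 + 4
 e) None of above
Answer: d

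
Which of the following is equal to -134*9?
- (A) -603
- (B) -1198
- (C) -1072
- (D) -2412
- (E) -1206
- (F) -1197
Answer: E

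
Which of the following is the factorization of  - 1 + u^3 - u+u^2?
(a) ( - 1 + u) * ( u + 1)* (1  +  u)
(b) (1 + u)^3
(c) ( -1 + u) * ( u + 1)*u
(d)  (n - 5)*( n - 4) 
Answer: a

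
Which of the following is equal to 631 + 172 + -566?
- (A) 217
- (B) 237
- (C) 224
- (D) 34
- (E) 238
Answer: B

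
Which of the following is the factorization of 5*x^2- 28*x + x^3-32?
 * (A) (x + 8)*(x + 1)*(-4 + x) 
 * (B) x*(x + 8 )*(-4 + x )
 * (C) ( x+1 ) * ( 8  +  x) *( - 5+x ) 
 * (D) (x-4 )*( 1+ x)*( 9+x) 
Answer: A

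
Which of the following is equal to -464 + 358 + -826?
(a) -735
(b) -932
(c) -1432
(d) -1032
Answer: b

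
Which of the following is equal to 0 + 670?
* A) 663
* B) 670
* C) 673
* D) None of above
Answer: B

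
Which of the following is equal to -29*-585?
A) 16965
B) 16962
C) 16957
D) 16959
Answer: A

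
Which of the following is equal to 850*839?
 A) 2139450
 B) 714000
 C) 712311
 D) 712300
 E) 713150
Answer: E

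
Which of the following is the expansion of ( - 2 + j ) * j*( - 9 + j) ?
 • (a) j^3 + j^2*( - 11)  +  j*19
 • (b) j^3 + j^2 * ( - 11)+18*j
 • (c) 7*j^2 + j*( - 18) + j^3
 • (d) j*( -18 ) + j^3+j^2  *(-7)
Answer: b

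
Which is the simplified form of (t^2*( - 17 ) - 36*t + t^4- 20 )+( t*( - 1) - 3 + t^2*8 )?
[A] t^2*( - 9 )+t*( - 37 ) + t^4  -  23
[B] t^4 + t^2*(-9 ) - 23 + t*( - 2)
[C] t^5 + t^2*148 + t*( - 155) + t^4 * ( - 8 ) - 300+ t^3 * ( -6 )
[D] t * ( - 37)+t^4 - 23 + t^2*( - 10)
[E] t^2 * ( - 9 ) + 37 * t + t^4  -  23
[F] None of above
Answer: A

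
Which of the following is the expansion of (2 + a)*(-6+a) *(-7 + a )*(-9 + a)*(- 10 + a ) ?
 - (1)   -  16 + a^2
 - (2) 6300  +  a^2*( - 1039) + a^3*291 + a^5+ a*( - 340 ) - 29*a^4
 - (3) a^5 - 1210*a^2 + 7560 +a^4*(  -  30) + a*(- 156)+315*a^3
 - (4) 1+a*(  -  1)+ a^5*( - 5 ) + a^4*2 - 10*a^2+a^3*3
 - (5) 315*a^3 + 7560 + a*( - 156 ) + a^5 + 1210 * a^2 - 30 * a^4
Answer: 3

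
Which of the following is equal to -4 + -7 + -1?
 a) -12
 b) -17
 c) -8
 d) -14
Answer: a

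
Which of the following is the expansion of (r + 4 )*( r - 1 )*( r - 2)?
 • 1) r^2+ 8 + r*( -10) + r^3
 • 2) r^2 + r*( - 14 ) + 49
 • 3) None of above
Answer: 1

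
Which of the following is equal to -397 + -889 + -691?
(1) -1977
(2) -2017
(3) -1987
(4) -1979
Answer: 1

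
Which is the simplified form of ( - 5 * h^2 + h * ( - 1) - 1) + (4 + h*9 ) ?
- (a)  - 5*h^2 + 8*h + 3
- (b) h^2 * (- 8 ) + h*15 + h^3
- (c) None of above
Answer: a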